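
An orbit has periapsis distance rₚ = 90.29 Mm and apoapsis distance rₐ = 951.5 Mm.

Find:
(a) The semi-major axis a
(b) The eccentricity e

Convert to SI: rₚ = 90.29 Mm = 9.029e+07 m; rₐ = 951.5 Mm = 9.515e+08 m.
(a) a = (rₚ + rₐ) / 2 = (9.029e+07 + 9.515e+08) / 2 ≈ 5.209e+08 m = 520.9 Mm.
(b) e = (rₐ − rₚ) / (rₐ + rₚ) = (9.515e+08 − 9.029e+07) / (9.515e+08 + 9.029e+07) ≈ 0.8267.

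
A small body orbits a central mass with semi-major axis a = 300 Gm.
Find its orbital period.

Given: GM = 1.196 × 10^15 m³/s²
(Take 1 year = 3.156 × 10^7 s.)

Convert to SI: a = 300 Gm = 3e+11 m.
Kepler's third law: T = 2π √(a³ / GM).
Substituting a = 3e+11 m and GM = 1.196e+15 m³/s²:
T = 2π √((3e+11)³ / 1.196e+15) s
T ≈ 2.985e+10 s = 945.9 years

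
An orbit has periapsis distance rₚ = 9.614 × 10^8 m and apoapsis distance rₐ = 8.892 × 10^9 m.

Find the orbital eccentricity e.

e = (rₐ − rₚ) / (rₐ + rₚ).
e = (8.892e+09 − 9.614e+08) / (8.892e+09 + 9.614e+08) = 7.9306e+09 / 9.8534e+09 ≈ 0.8049.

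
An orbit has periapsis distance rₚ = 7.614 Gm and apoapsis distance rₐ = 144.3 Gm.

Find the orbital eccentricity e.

Convert to SI: rₚ = 7.614 Gm = 7.614e+09 m; rₐ = 144.3 Gm = 1.443e+11 m.
e = (rₐ − rₚ) / (rₐ + rₚ).
e = (1.443e+11 − 7.614e+09) / (1.443e+11 + 7.614e+09) = 1.36686e+11 / 1.51914e+11 ≈ 0.8998.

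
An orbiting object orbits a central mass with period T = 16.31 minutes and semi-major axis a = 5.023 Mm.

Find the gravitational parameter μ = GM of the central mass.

Convert to SI: T = 16.31 minutes = 978.6 s; a = 5.023 Mm = 5.023e+06 m.
GM = 4π² · a³ / T².
GM = 4π² · (5.023e+06)³ / (978.6)² m³/s² ≈ 5.224e+15 m³/s² = 5.224 × 10^15 m³/s².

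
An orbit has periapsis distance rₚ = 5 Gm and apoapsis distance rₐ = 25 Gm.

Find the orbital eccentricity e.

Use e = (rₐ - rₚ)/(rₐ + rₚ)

Convert to SI: rₚ = 5 Gm = 5e+09 m; rₐ = 25 Gm = 2.5e+10 m.
e = (rₐ − rₚ) / (rₐ + rₚ).
e = (2.5e+10 − 5e+09) / (2.5e+10 + 5e+09) = 2e+10 / 3e+10 ≈ 0.6667.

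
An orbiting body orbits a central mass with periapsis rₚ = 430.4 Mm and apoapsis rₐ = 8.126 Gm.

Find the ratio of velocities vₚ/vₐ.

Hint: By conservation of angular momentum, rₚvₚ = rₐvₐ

Convert to SI: rₚ = 430.4 Mm = 4.304e+08 m; rₐ = 8.126 Gm = 8.126e+09 m.
Conservation of angular momentum gives rₚvₚ = rₐvₐ, so vₚ/vₐ = rₐ/rₚ.
vₚ/vₐ = 8.126e+09 / 4.304e+08 ≈ 18.88.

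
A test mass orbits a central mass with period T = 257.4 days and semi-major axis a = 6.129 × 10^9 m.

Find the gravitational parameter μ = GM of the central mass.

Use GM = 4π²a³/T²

Convert to SI: T = 257.4 days = 2.22394e+07 s.
GM = 4π² · a³ / T².
GM = 4π² · (6.129e+09)³ / (2.22394e+07)² m³/s² ≈ 1.838e+16 m³/s² = 1.838 × 10^16 m³/s².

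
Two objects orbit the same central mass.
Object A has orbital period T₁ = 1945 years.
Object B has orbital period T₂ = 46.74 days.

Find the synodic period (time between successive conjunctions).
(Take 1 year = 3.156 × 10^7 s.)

Convert to SI: T₁ = 1945 years = 6.13842e+10 s; T₂ = 46.74 days = 4.03834e+06 s.
T_syn = |T₁ · T₂ / (T₁ − T₂)|.
T_syn = |6.13842e+10 · 4.03834e+06 / (6.13842e+10 − 4.03834e+06)| s ≈ 4.039e+06 s = 46.74 days.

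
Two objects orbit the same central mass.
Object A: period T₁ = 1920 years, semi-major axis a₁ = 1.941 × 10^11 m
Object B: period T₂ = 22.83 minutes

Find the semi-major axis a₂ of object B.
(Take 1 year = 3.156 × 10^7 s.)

Convert to SI: T₁ = 1920 years = 6.05952e+10 s; T₂ = 22.83 minutes = 1369.8 s.
Kepler's third law: (T₁/T₂)² = (a₁/a₂)³ ⇒ a₂ = a₁ · (T₂/T₁)^(2/3).
T₂/T₁ = 1369.8 / 6.05952e+10 = 2.26058e-08.
a₂ = 1.941e+11 · (2.26058e-08)^(2/3) m ≈ 1.552e+06 m = 1.552 × 10^6 m.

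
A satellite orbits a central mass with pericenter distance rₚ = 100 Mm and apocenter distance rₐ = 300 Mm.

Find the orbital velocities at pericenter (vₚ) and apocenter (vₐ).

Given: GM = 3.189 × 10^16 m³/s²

Convert to SI: rₚ = 100 Mm = 1e+08 m; rₐ = 300 Mm = 3e+08 m.
Use the vis-viva equation v² = GM(2/r − 1/a) with a = (rₚ + rₐ)/2 = (1e+08 + 3e+08)/2 = 2e+08 m.
vₚ = √(GM · (2/rₚ − 1/a)) = √(3.189e+16 · (2/1e+08 − 1/2e+08)) m/s ≈ 2.187e+04 m/s = 21.87 km/s.
vₐ = √(GM · (2/rₐ − 1/a)) = √(3.189e+16 · (2/3e+08 − 1/2e+08)) m/s ≈ 7290 m/s = 7.29 km/s.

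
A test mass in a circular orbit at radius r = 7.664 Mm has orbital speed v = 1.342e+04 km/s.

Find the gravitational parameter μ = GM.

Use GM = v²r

Convert to SI: r = 7.664 Mm = 7.664e+06 m; v = 1.342e+04 km/s = 1.342e+07 m/s.
For a circular orbit v² = GM/r, so GM = v² · r.
GM = (1.342e+07)² · 7.664e+06 m³/s² ≈ 1.38e+21 m³/s² = 1.38 × 10^21 m³/s².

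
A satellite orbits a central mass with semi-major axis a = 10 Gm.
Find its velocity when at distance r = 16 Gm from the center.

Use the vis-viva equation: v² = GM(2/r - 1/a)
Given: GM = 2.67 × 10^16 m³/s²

Convert to SI: a = 10 Gm = 1e+10 m; r = 16 Gm = 1.6e+10 m.
Vis-viva: v = √(GM · (2/r − 1/a)).
2/r − 1/a = 2/1.6e+10 − 1/1e+10 = 2.5e-11 m⁻¹.
v = √(2.67e+16 · 2.5e-11) m/s ≈ 817 m/s = 817 m/s.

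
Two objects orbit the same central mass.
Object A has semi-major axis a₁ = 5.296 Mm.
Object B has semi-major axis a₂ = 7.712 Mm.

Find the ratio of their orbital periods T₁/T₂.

Convert to SI: a₁ = 5.296 Mm = 5.296e+06 m; a₂ = 7.712 Mm = 7.712e+06 m.
From Kepler's third law, (T₁/T₂)² = (a₁/a₂)³, so T₁/T₂ = (a₁/a₂)^(3/2).
a₁/a₂ = 5.296e+06 / 7.712e+06 = 0.686722.
T₁/T₂ = (0.686722)^(3/2) ≈ 0.5691.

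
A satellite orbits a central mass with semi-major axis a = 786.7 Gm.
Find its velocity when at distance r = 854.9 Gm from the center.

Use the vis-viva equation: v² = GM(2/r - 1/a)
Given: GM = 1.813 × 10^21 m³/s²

Convert to SI: a = 786.7 Gm = 7.867e+11 m; r = 854.9 Gm = 8.549e+11 m.
Vis-viva: v = √(GM · (2/r − 1/a)).
2/r − 1/a = 2/8.549e+11 − 1/7.867e+11 = 1.06832e-12 m⁻¹.
v = √(1.813e+21 · 1.06832e-12) m/s ≈ 4.401e+04 m/s = 44.01 km/s.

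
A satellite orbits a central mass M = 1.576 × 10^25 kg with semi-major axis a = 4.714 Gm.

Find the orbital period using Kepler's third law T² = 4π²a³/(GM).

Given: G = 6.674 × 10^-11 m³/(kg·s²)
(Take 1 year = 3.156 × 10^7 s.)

Convert to SI: a = 4.714 Gm = 4.714e+09 m.
GM = G · M = 6.674e-11 · 1.576e+25 = 1.05182e+15 m³/s².
Kepler's third law: T = 2π √(a³ / GM).
Substituting a = 4.714e+09 m and GM = 1.05182e+15 m³/s²:
T = 2π √((4.714e+09)³ / 1.05182e+15) s
T ≈ 6.27e+07 s = 1.987 years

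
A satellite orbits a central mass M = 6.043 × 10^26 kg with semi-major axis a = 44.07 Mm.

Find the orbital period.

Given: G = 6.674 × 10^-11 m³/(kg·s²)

Convert to SI: a = 44.07 Mm = 4.407e+07 m.
GM = G · M = 6.674e-11 · 6.043e+26 = 4.0331e+16 m³/s².
Kepler's third law: T = 2π √(a³ / GM).
Substituting a = 4.407e+07 m and GM = 4.0331e+16 m³/s²:
T = 2π √((4.407e+07)³ / 4.0331e+16) s
T ≈ 9153 s = 2.543 hours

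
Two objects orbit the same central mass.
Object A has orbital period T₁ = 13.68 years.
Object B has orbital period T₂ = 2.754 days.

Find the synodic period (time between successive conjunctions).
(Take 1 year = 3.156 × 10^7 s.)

Convert to SI: T₁ = 13.68 years = 4.31741e+08 s; T₂ = 2.754 days = 237946 s.
T_syn = |T₁ · T₂ / (T₁ − T₂)|.
T_syn = |4.31741e+08 · 237946 / (4.31741e+08 − 237946)| s ≈ 2.381e+05 s = 2.756 days.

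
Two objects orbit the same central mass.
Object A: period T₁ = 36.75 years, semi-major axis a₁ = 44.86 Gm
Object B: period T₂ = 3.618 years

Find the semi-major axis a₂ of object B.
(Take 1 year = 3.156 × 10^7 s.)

Convert to SI: T₁ = 36.75 years = 1.15983e+09 s; a₁ = 44.86 Gm = 4.486e+10 m; T₂ = 3.618 years = 1.14184e+08 s.
Kepler's third law: (T₁/T₂)² = (a₁/a₂)³ ⇒ a₂ = a₁ · (T₂/T₁)^(2/3).
T₂/T₁ = 1.14184e+08 / 1.15983e+09 = 0.098449.
a₂ = 4.486e+10 · (0.098449)^(2/3) m ≈ 9.565e+09 m = 9.565 Gm.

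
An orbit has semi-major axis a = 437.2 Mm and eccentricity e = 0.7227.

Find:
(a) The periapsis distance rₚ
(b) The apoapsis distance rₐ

Convert to SI: a = 437.2 Mm = 4.372e+08 m.
(a) rₚ = a(1 − e) = 4.372e+08 · (1 − 0.7227) = 4.372e+08 · 0.2773 ≈ 1.212e+08 m = 121.2 Mm.
(b) rₐ = a(1 + e) = 4.372e+08 · (1 + 0.7227) = 4.372e+08 · 1.7227 ≈ 7.532e+08 m = 753.2 Mm.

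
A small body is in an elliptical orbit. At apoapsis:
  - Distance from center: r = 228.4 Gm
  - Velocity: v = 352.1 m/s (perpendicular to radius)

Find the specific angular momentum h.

Convert to SI: r = 228.4 Gm = 2.284e+11 m.
With v perpendicular to r, h = r · v.
h = 2.284e+11 · 352.1 m²/s ≈ 8.042e+13 m²/s.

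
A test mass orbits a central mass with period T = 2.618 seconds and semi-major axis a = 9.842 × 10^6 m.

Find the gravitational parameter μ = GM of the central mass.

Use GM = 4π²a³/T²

GM = 4π² · a³ / T².
GM = 4π² · (9.842e+06)³ / (2.618)² m³/s² ≈ 5.491e+21 m³/s² = 5.491 × 10^21 m³/s².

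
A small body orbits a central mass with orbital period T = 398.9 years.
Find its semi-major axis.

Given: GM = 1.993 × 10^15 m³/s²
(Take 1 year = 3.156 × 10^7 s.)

Convert to SI: T = 398.9 years = 1.25893e+10 s.
Invert Kepler's third law: a = (GM · T² / (4π²))^(1/3).
Substituting T = 1.25893e+10 s and GM = 1.993e+15 m³/s²:
a = (1.993e+15 · (1.25893e+10)² / (4π²))^(1/3) m
a ≈ 2e+11 m = 200 Gm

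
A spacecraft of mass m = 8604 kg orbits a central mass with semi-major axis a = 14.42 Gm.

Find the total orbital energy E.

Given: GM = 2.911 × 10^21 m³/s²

Convert to SI: a = 14.42 Gm = 1.442e+10 m.
E = −GMm / (2a).
E = −2.911e+21 · 8604 / (2 · 1.442e+10) J ≈ -8.685e+14 J = -868.5 TJ.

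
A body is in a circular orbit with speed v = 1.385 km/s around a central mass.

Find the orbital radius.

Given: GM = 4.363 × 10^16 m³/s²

Convert to SI: v = 1.385 km/s = 1385 m/s.
For a circular orbit, v² = GM / r, so r = GM / v².
r = 4.363e+16 / (1385)² m ≈ 2.274e+10 m = 22.74 Gm.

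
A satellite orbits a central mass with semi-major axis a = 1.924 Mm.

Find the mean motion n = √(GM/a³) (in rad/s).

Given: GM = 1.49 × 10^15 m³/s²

Convert to SI: a = 1.924 Mm = 1.924e+06 m.
n = √(GM / a³).
n = √(1.49e+15 / (1.924e+06)³) rad/s ≈ 0.01446 rad/s.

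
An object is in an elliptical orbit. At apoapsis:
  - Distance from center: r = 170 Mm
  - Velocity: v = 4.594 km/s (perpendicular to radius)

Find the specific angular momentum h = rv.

Convert to SI: r = 170 Mm = 1.7e+08 m; v = 4.594 km/s = 4594 m/s.
With v perpendicular to r, h = r · v.
h = 1.7e+08 · 4594 m²/s ≈ 7.81e+11 m²/s.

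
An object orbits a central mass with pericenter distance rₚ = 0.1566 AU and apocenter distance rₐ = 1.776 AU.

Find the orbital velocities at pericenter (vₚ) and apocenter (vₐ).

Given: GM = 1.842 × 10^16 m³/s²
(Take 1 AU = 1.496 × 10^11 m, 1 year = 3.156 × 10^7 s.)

Convert to SI: rₚ = 0.1566 AU = 2.34274e+10 m; rₐ = 1.776 AU = 2.6569e+11 m.
Use the vis-viva equation v² = GM(2/r − 1/a) with a = (rₚ + rₐ)/2 = (2.34274e+10 + 2.6569e+11)/2 = 1.44558e+11 m.
vₚ = √(GM · (2/rₚ − 1/a)) = √(1.842e+16 · (2/2.34274e+10 − 1/1.44558e+11)) m/s ≈ 1202 m/s = 0.2536 AU/year.
vₐ = √(GM · (2/rₐ − 1/a)) = √(1.842e+16 · (2/2.6569e+11 − 1/1.44558e+11)) m/s ≈ 106 m/s = 0.02236 AU/year.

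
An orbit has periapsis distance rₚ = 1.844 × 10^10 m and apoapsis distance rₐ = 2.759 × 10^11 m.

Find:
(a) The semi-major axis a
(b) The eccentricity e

(a) a = (rₚ + rₐ) / 2 = (1.844e+10 + 2.759e+11) / 2 ≈ 1.472e+11 m = 1.472 × 10^11 m.
(b) e = (rₐ − rₚ) / (rₐ + rₚ) = (2.759e+11 − 1.844e+10) / (2.759e+11 + 1.844e+10) ≈ 0.8747.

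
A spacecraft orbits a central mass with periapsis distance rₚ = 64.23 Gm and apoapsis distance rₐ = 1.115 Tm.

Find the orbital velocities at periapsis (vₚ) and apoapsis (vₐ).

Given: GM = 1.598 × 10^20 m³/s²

Convert to SI: rₚ = 64.23 Gm = 6.423e+10 m; rₐ = 1.115 Tm = 1.115e+12 m.
Use the vis-viva equation v² = GM(2/r − 1/a) with a = (rₚ + rₐ)/2 = (6.423e+10 + 1.115e+12)/2 = 5.89615e+11 m.
vₚ = √(GM · (2/rₚ − 1/a)) = √(1.598e+20 · (2/6.423e+10 − 1/5.89615e+11)) m/s ≈ 6.859e+04 m/s = 68.59 km/s.
vₐ = √(GM · (2/rₐ − 1/a)) = √(1.598e+20 · (2/1.115e+12 − 1/5.89615e+11)) m/s ≈ 3951 m/s = 3.951 km/s.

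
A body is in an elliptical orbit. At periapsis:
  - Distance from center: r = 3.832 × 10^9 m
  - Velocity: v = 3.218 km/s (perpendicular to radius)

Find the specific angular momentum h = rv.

Convert to SI: v = 3.218 km/s = 3218 m/s.
With v perpendicular to r, h = r · v.
h = 3.832e+09 · 3218 m²/s ≈ 1.233e+13 m²/s.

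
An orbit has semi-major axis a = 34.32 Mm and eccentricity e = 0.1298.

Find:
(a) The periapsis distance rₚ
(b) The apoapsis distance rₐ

Convert to SI: a = 34.32 Mm = 3.432e+07 m.
(a) rₚ = a(1 − e) = 3.432e+07 · (1 − 0.1298) = 3.432e+07 · 0.8702 ≈ 2.987e+07 m = 29.87 Mm.
(b) rₐ = a(1 + e) = 3.432e+07 · (1 + 0.1298) = 3.432e+07 · 1.1298 ≈ 3.877e+07 m = 38.77 Mm.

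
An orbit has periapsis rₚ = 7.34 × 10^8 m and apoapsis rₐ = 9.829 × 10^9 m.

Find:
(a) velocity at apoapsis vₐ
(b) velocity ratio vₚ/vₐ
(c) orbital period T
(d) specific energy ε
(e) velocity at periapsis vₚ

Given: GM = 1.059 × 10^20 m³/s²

(a) With a = (rₚ + rₐ)/2 = 5.2815e+09 m, vₐ = √(GM (2/rₐ − 1/a)) = √(1.059e+20 · (2/9.829e+09 − 1/5.2815e+09)) m/s ≈ 3.87e+04 m/s
(b) Conservation of angular momentum (rₚvₚ = rₐvₐ) gives vₚ/vₐ = rₐ/rₚ = 9.829e+09/7.34e+08 ≈ 13.39
(c) With a = (rₚ + rₐ)/2 = 5.2815e+09 m, T = 2π √(a³/GM) = 2π √((5.2815e+09)³/1.059e+20) s ≈ 2.344e+05 s
(d) With a = (rₚ + rₐ)/2 = 5.2815e+09 m, ε = −GM/(2a) = −1.059e+20/(2 · 5.2815e+09) J/kg ≈ -1.003e+10 J/kg
(e) With a = (rₚ + rₐ)/2 = 5.2815e+09 m, vₚ = √(GM (2/rₚ − 1/a)) = √(1.059e+20 · (2/7.34e+08 − 1/5.2815e+09)) m/s ≈ 5.182e+05 m/s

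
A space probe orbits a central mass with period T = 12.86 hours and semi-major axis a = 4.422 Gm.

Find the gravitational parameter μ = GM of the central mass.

Convert to SI: T = 12.86 hours = 46296 s; a = 4.422 Gm = 4.422e+09 m.
GM = 4π² · a³ / T².
GM = 4π² · (4.422e+09)³ / (46296)² m³/s² ≈ 1.593e+21 m³/s² = 1.593 × 10^21 m³/s².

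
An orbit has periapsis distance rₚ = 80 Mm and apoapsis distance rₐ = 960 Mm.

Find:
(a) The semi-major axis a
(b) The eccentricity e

Convert to SI: rₚ = 80 Mm = 8e+07 m; rₐ = 960 Mm = 9.6e+08 m.
(a) a = (rₚ + rₐ) / 2 = (8e+07 + 9.6e+08) / 2 ≈ 5.2e+08 m = 520 Mm.
(b) e = (rₐ − rₚ) / (rₐ + rₚ) = (9.6e+08 − 8e+07) / (9.6e+08 + 8e+07) ≈ 0.8462.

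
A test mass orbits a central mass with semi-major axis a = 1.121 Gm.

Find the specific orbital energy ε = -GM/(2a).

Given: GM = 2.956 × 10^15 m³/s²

Convert to SI: a = 1.121 Gm = 1.121e+09 m.
ε = −GM / (2a).
ε = −2.956e+15 / (2 · 1.121e+09) J/kg ≈ -1.318e+06 J/kg = -1.318 MJ/kg.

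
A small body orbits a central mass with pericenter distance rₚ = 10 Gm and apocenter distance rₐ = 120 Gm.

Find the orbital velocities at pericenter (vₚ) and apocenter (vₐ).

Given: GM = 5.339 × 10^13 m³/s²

Convert to SI: rₚ = 10 Gm = 1e+10 m; rₐ = 120 Gm = 1.2e+11 m.
Use the vis-viva equation v² = GM(2/r − 1/a) with a = (rₚ + rₐ)/2 = (1e+10 + 1.2e+11)/2 = 6.5e+10 m.
vₚ = √(GM · (2/rₚ − 1/a)) = √(5.339e+13 · (2/1e+10 − 1/6.5e+10)) m/s ≈ 99.28 m/s = 99.28 m/s.
vₐ = √(GM · (2/rₐ − 1/a)) = √(5.339e+13 · (2/1.2e+11 − 1/6.5e+10)) m/s ≈ 8.273 m/s = 8.273 m/s.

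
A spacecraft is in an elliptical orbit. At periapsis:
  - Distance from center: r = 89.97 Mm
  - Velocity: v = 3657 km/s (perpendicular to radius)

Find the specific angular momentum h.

Convert to SI: r = 89.97 Mm = 8.997e+07 m; v = 3657 km/s = 3.657e+06 m/s.
With v perpendicular to r, h = r · v.
h = 8.997e+07 · 3.657e+06 m²/s ≈ 3.29e+14 m²/s.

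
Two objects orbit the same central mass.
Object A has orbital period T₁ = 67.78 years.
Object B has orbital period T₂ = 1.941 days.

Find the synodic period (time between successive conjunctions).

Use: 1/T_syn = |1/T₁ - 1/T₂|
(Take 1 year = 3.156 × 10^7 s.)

Convert to SI: T₁ = 67.78 years = 2.13914e+09 s; T₂ = 1.941 days = 167702 s.
T_syn = |T₁ · T₂ / (T₁ − T₂)|.
T_syn = |2.13914e+09 · 167702 / (2.13914e+09 − 167702)| s ≈ 1.677e+05 s = 1.941 days.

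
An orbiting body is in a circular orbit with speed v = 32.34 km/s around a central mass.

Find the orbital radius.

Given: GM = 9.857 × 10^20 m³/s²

Convert to SI: v = 32.34 km/s = 32340 m/s.
For a circular orbit, v² = GM / r, so r = GM / v².
r = 9.857e+20 / (32340)² m ≈ 9.425e+11 m = 942.5 Gm.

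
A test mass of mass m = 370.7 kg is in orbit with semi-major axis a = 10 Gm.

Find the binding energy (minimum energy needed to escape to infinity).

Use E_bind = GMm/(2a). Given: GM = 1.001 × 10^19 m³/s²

Convert to SI: a = 10 Gm = 1e+10 m.
Total orbital energy is E = −GMm/(2a); binding energy is E_bind = −E = GMm/(2a).
E_bind = 1.001e+19 · 370.7 / (2 · 1e+10) J ≈ 1.855e+11 J = 185.5 GJ.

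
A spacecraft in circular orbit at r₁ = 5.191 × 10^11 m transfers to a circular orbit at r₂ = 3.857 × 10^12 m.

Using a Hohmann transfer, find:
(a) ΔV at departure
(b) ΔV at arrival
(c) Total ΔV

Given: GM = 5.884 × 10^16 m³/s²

Transfer semi-major axis: a_t = (r₁ + r₂)/2 = (5.191e+11 + 3.857e+12)/2 = 2.18805e+12 m.
Circular speeds: v₁ = √(GM/r₁) = 336.675 m/s, v₂ = √(GM/r₂) = 123.513 m/s.
Transfer speeds (vis-viva v² = GM(2/r − 1/a_t)): v₁ᵗ = 446.999 m/s, v₂ᵗ = 60.1601 m/s.
(a) ΔV₁ = |v₁ᵗ − v₁| ≈ 110.3 m/s = 110.3 m/s.
(b) ΔV₂ = |v₂ − v₂ᵗ| ≈ 63.35 m/s = 63.35 m/s.
(c) ΔV_total = ΔV₁ + ΔV₂ ≈ 173.7 m/s = 173.7 m/s.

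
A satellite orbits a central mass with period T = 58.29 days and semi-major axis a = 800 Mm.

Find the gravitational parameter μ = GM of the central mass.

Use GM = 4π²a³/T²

Convert to SI: T = 58.29 days = 5.03626e+06 s; a = 800 Mm = 8e+08 m.
GM = 4π² · a³ / T².
GM = 4π² · (8e+08)³ / (5.03626e+06)² m³/s² ≈ 7.969e+14 m³/s² = 7.969 × 10^14 m³/s².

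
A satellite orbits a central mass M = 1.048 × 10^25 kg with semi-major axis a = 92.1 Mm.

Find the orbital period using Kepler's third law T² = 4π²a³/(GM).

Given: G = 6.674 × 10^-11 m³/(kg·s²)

Convert to SI: a = 92.1 Mm = 9.21e+07 m.
GM = G · M = 6.674e-11 · 1.048e+25 = 6.99435e+14 m³/s².
Kepler's third law: T = 2π √(a³ / GM).
Substituting a = 9.21e+07 m and GM = 6.99435e+14 m³/s²:
T = 2π √((9.21e+07)³ / 6.99435e+14) s
T ≈ 2.1e+05 s = 2.43 days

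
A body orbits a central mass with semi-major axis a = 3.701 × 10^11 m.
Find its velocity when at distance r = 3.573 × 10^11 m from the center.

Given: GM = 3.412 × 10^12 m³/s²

Vis-viva: v = √(GM · (2/r − 1/a)).
2/r − 1/a = 2/3.573e+11 − 1/3.701e+11 = 2.89556e-12 m⁻¹.
v = √(3.412e+12 · 2.89556e-12) m/s ≈ 3.143 m/s = 3.143 m/s.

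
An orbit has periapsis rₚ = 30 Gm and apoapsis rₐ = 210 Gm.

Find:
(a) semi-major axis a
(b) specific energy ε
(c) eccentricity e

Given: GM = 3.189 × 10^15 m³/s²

Convert to SI: rₚ = 30 Gm = 3e+10 m; rₐ = 210 Gm = 2.1e+11 m.
(a) a = (rₚ + rₐ)/2 = (3e+10 + 2.1e+11)/2 ≈ 1.2e+11 m
(b) With a = (rₚ + rₐ)/2 = 1.2e+11 m, ε = −GM/(2a) = −3.189e+15/(2 · 1.2e+11) J/kg ≈ -1.329e+04 J/kg
(c) e = (rₐ − rₚ)/(rₐ + rₚ) = (2.1e+11 − 3e+10)/(2.1e+11 + 3e+10) ≈ 0.75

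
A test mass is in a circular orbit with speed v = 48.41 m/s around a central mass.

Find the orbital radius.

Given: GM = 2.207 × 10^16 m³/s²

For a circular orbit, v² = GM / r, so r = GM / v².
r = 2.207e+16 / (48.41)² m ≈ 9.417e+12 m = 9.417 × 10^12 m.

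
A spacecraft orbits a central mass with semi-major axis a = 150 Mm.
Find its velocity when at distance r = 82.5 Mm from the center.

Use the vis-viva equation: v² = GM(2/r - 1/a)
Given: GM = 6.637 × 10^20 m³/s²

Convert to SI: a = 150 Mm = 1.5e+08 m; r = 82.5 Mm = 8.25e+07 m.
Vis-viva: v = √(GM · (2/r − 1/a)).
2/r − 1/a = 2/8.25e+07 − 1/1.5e+08 = 1.75758e-08 m⁻¹.
v = √(6.637e+20 · 1.75758e-08) m/s ≈ 3.415e+06 m/s = 3415 km/s.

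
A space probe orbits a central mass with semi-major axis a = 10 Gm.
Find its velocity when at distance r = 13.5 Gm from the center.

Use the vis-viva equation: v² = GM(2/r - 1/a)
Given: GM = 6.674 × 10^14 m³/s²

Convert to SI: a = 10 Gm = 1e+10 m; r = 13.5 Gm = 1.35e+10 m.
Vis-viva: v = √(GM · (2/r − 1/a)).
2/r − 1/a = 2/1.35e+10 − 1/1e+10 = 4.81481e-11 m⁻¹.
v = √(6.674e+14 · 4.81481e-11) m/s ≈ 179.3 m/s = 179.3 m/s.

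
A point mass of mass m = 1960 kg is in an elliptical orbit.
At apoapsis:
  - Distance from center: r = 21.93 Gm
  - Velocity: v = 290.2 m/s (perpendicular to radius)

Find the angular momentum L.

Convert to SI: r = 21.93 Gm = 2.193e+10 m.
Since v is perpendicular to r, L = m · v · r.
L = 1960 · 290.2 · 2.193e+10 kg·m²/s ≈ 1.247e+16 kg·m²/s.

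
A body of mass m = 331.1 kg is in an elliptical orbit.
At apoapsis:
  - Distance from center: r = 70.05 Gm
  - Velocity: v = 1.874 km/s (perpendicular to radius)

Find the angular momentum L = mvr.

Convert to SI: r = 70.05 Gm = 7.005e+10 m; v = 1.874 km/s = 1874 m/s.
Since v is perpendicular to r, L = m · v · r.
L = 331.1 · 1874 · 7.005e+10 kg·m²/s ≈ 4.346e+16 kg·m²/s.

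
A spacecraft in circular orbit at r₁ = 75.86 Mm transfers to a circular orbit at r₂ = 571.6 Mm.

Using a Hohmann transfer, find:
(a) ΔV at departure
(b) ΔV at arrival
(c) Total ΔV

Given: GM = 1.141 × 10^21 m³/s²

Convert to SI: r₁ = 75.86 Mm = 7.586e+07 m; r₂ = 571.6 Mm = 5.716e+08 m.
Transfer semi-major axis: a_t = (r₁ + r₂)/2 = (7.586e+07 + 5.716e+08)/2 = 3.2373e+08 m.
Circular speeds: v₁ = √(GM/r₁) = 3.87826e+06 m/s, v₂ = √(GM/r₂) = 1.41285e+06 m/s.
Transfer speeds (vis-viva v² = GM(2/r − 1/a_t)): v₁ᵗ = 5.15337e+06 m/s, v₂ᵗ = 683930 m/s.
(a) ΔV₁ = |v₁ᵗ − v₁| ≈ 1.275e+06 m/s = 1275 km/s.
(b) ΔV₂ = |v₂ − v₂ᵗ| ≈ 7.289e+05 m/s = 728.9 km/s.
(c) ΔV_total = ΔV₁ + ΔV₂ ≈ 2.004e+06 m/s = 2004 km/s.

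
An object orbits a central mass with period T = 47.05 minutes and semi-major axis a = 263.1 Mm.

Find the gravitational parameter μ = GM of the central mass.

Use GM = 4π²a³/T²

Convert to SI: T = 47.05 minutes = 2823 s; a = 263.1 Mm = 2.631e+08 m.
GM = 4π² · a³ / T².
GM = 4π² · (2.631e+08)³ / (2823)² m³/s² ≈ 9.022e+19 m³/s² = 9.022 × 10^19 m³/s².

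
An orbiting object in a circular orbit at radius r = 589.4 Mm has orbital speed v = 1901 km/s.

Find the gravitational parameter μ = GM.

Convert to SI: r = 589.4 Mm = 5.894e+08 m; v = 1901 km/s = 1.901e+06 m/s.
For a circular orbit v² = GM/r, so GM = v² · r.
GM = (1.901e+06)² · 5.894e+08 m³/s² ≈ 2.13e+21 m³/s² = 2.13 × 10^21 m³/s².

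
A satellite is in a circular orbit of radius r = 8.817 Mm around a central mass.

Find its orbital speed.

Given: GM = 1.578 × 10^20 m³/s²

Convert to SI: r = 8.817 Mm = 8.817e+06 m.
For a circular orbit, gravity supplies the centripetal force, so v = √(GM / r).
v = √(1.578e+20 / 8.817e+06) m/s ≈ 4.231e+06 m/s = 4231 km/s.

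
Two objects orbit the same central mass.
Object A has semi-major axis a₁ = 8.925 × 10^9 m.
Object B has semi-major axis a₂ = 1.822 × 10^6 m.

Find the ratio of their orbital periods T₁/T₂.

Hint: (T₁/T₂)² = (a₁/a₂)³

From Kepler's third law, (T₁/T₂)² = (a₁/a₂)³, so T₁/T₂ = (a₁/a₂)^(3/2).
a₁/a₂ = 8.925e+09 / 1.822e+06 = 4898.46.
T₁/T₂ = (4898.46)^(3/2) ≈ 3.428e+05.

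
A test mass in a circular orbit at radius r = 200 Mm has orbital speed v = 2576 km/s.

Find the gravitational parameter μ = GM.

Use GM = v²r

Convert to SI: r = 200 Mm = 2e+08 m; v = 2576 km/s = 2.576e+06 m/s.
For a circular orbit v² = GM/r, so GM = v² · r.
GM = (2.576e+06)² · 2e+08 m³/s² ≈ 1.327e+21 m³/s² = 1.327 × 10^21 m³/s².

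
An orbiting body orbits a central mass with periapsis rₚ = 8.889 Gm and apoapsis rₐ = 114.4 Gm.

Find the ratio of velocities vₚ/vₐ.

Convert to SI: rₚ = 8.889 Gm = 8.889e+09 m; rₐ = 114.4 Gm = 1.144e+11 m.
Conservation of angular momentum gives rₚvₚ = rₐvₐ, so vₚ/vₐ = rₐ/rₚ.
vₚ/vₐ = 1.144e+11 / 8.889e+09 ≈ 12.87.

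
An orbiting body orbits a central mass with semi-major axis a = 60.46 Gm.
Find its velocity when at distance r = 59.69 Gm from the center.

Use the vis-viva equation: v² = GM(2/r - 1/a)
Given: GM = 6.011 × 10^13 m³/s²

Convert to SI: a = 60.46 Gm = 6.046e+10 m; r = 59.69 Gm = 5.969e+10 m.
Vis-viva: v = √(GM · (2/r − 1/a)).
2/r − 1/a = 2/5.969e+10 − 1/6.046e+10 = 1.69666e-11 m⁻¹.
v = √(6.011e+13 · 1.69666e-11) m/s ≈ 31.94 m/s = 31.94 m/s.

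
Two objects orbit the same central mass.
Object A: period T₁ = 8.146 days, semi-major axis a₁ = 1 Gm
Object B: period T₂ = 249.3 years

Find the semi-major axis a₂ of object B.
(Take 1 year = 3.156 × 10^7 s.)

Convert to SI: T₁ = 8.146 days = 703814 s; a₁ = 1 Gm = 1e+09 m; T₂ = 249.3 years = 7.86791e+09 s.
Kepler's third law: (T₁/T₂)² = (a₁/a₂)³ ⇒ a₂ = a₁ · (T₂/T₁)^(2/3).
T₂/T₁ = 7.86791e+09 / 703814 = 11179.
a₂ = 1e+09 · (11179)^(2/3) m ≈ 5e+11 m = 500 Gm.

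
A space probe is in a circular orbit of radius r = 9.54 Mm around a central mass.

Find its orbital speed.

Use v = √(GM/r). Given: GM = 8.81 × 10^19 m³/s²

Convert to SI: r = 9.54 Mm = 9.54e+06 m.
For a circular orbit, gravity supplies the centripetal force, so v = √(GM / r).
v = √(8.81e+19 / 9.54e+06) m/s ≈ 3.039e+06 m/s = 3039 km/s.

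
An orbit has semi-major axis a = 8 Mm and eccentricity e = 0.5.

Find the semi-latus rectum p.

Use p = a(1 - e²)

Convert to SI: a = 8 Mm = 8e+06 m.
p = a (1 − e²).
p = 8e+06 · (1 − (0.5)²) = 8e+06 · 0.75 ≈ 6e+06 m = 6 Mm.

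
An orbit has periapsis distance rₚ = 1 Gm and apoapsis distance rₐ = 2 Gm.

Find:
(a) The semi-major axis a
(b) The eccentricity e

Convert to SI: rₚ = 1 Gm = 1e+09 m; rₐ = 2 Gm = 2e+09 m.
(a) a = (rₚ + rₐ) / 2 = (1e+09 + 2e+09) / 2 ≈ 1.5e+09 m = 1.5 Gm.
(b) e = (rₐ − rₚ) / (rₐ + rₚ) = (2e+09 − 1e+09) / (2e+09 + 1e+09) ≈ 0.3333.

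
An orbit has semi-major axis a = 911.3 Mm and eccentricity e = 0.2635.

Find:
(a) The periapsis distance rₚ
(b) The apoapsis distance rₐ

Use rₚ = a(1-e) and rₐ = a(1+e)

Convert to SI: a = 911.3 Mm = 9.113e+08 m.
(a) rₚ = a(1 − e) = 9.113e+08 · (1 − 0.2635) = 9.113e+08 · 0.7365 ≈ 6.712e+08 m = 671.2 Mm.
(b) rₐ = a(1 + e) = 9.113e+08 · (1 + 0.2635) = 9.113e+08 · 1.2635 ≈ 1.151e+09 m = 1.151 Gm.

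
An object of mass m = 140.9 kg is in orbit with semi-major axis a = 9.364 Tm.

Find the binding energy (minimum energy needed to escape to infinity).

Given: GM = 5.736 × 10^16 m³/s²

Convert to SI: a = 9.364 Tm = 9.364e+12 m.
Total orbital energy is E = −GMm/(2a); binding energy is E_bind = −E = GMm/(2a).
E_bind = 5.736e+16 · 140.9 / (2 · 9.364e+12) J ≈ 4.315e+05 J = 431.5 kJ.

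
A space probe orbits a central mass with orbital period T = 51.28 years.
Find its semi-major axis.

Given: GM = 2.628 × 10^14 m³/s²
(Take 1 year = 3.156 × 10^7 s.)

Convert to SI: T = 51.28 years = 1.6184e+09 s.
Invert Kepler's third law: a = (GM · T² / (4π²))^(1/3).
Substituting T = 1.6184e+09 s and GM = 2.628e+14 m³/s²:
a = (2.628e+14 · (1.6184e+09)² / (4π²))^(1/3) m
a ≈ 2.593e+10 m = 25.93 Gm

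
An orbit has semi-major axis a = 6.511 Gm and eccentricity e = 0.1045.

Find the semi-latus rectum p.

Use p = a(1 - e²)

Convert to SI: a = 6.511 Gm = 6.511e+09 m.
p = a (1 − e²).
p = 6.511e+09 · (1 − (0.1045)²) = 6.511e+09 · 0.98908 ≈ 6.44e+09 m = 6.44 Gm.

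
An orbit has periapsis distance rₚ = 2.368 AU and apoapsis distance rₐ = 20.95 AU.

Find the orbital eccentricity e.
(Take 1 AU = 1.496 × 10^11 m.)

Convert to SI: rₚ = 2.368 AU = 3.54253e+11 m; rₐ = 20.95 AU = 3.13412e+12 m.
e = (rₐ − rₚ) / (rₐ + rₚ).
e = (3.13412e+12 − 3.54253e+11) / (3.13412e+12 + 3.54253e+11) = 2.77987e+12 / 3.48837e+12 ≈ 0.7969.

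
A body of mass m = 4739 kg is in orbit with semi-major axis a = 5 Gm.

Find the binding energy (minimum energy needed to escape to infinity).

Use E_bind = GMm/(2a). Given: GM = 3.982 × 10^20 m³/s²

Convert to SI: a = 5 Gm = 5e+09 m.
Total orbital energy is E = −GMm/(2a); binding energy is E_bind = −E = GMm/(2a).
E_bind = 3.982e+20 · 4739 / (2 · 5e+09) J ≈ 1.887e+14 J = 188.7 TJ.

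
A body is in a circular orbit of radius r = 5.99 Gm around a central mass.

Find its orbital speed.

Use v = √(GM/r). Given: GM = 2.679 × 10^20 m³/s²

Convert to SI: r = 5.99 Gm = 5.99e+09 m.
For a circular orbit, gravity supplies the centripetal force, so v = √(GM / r).
v = √(2.679e+20 / 5.99e+09) m/s ≈ 2.115e+05 m/s = 211.5 km/s.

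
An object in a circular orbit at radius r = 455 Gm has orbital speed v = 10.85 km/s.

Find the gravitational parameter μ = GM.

Convert to SI: r = 455 Gm = 4.55e+11 m; v = 10.85 km/s = 10850 m/s.
For a circular orbit v² = GM/r, so GM = v² · r.
GM = (10850)² · 4.55e+11 m³/s² ≈ 5.356e+19 m³/s² = 5.356 × 10^19 m³/s².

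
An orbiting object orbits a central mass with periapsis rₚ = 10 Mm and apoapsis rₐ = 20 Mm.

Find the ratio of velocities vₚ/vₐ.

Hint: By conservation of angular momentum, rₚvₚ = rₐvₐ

Convert to SI: rₚ = 10 Mm = 1e+07 m; rₐ = 20 Mm = 2e+07 m.
Conservation of angular momentum gives rₚvₚ = rₐvₐ, so vₚ/vₐ = rₐ/rₚ.
vₚ/vₐ = 2e+07 / 1e+07 ≈ 2.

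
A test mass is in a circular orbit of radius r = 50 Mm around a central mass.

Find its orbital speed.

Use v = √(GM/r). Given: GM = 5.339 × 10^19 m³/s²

Convert to SI: r = 50 Mm = 5e+07 m.
For a circular orbit, gravity supplies the centripetal force, so v = √(GM / r).
v = √(5.339e+19 / 5e+07) m/s ≈ 1.033e+06 m/s = 1033 km/s.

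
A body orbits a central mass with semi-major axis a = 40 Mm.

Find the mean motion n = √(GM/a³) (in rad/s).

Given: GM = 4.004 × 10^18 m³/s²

Convert to SI: a = 40 Mm = 4e+07 m.
n = √(GM / a³).
n = √(4.004e+18 / (4e+07)³) rad/s ≈ 0.00791 rad/s.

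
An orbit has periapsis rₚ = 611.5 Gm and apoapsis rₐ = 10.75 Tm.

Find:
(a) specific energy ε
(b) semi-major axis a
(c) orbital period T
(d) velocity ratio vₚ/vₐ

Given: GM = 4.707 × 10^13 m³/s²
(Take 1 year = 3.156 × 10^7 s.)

Convert to SI: rₚ = 611.5 Gm = 6.115e+11 m; rₐ = 10.75 Tm = 1.075e+13 m.
(a) With a = (rₚ + rₐ)/2 = 5.68075e+12 m, ε = −GM/(2a) = −4.707e+13/(2 · 5.68075e+12) J/kg ≈ -4.143 J/kg
(b) a = (rₚ + rₐ)/2 = (6.115e+11 + 1.075e+13)/2 ≈ 5.681e+12 m
(c) With a = (rₚ + rₐ)/2 = 5.68075e+12 m, T = 2π √(a³/GM) = 2π √((5.68075e+12)³/4.707e+13) s ≈ 1.24e+13 s
(d) Conservation of angular momentum (rₚvₚ = rₐvₐ) gives vₚ/vₐ = rₐ/rₚ = 1.075e+13/6.115e+11 ≈ 17.58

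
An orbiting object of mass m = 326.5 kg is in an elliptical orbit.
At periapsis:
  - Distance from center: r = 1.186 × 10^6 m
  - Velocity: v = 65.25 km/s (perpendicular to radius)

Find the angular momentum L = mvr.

Convert to SI: v = 65.25 km/s = 65250 m/s.
Since v is perpendicular to r, L = m · v · r.
L = 326.5 · 65250 · 1.186e+06 kg·m²/s ≈ 2.527e+13 kg·m²/s.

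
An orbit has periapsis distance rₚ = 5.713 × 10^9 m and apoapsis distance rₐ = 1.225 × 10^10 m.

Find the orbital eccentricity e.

e = (rₐ − rₚ) / (rₐ + rₚ).
e = (1.225e+10 − 5.713e+09) / (1.225e+10 + 5.713e+09) = 6.537e+09 / 1.7963e+10 ≈ 0.3639.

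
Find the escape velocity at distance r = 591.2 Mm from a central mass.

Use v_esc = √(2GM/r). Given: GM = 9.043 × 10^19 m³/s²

Convert to SI: r = 591.2 Mm = 5.912e+08 m.
Escape velocity comes from setting total energy to zero: ½v² − GM/r = 0 ⇒ v_esc = √(2GM / r).
v_esc = √(2 · 9.043e+19 / 5.912e+08) m/s ≈ 5.531e+05 m/s = 553.1 km/s.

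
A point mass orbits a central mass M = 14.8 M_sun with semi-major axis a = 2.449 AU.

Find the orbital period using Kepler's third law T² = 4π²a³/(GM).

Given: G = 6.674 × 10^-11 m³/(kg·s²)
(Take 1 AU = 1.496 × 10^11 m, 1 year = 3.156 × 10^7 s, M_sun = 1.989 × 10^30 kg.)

Convert to SI: a = 2.449 AU = 3.6637e+11 m; M = 14.8 M_sun = 2.94372e+31 kg.
GM = G · M = 6.674e-11 · 2.94372e+31 = 1.96464e+21 m³/s².
Kepler's third law: T = 2π √(a³ / GM).
Substituting a = 3.6637e+11 m and GM = 1.96464e+21 m³/s²:
T = 2π √((3.6637e+11)³ / 1.96464e+21) s
T ≈ 3.144e+07 s = 0.9961 years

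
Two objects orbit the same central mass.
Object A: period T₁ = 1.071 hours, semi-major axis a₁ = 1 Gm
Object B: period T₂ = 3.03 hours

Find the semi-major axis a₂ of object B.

Convert to SI: T₁ = 1.071 hours = 3855.6 s; a₁ = 1 Gm = 1e+09 m; T₂ = 3.03 hours = 10908 s.
Kepler's third law: (T₁/T₂)² = (a₁/a₂)³ ⇒ a₂ = a₁ · (T₂/T₁)^(2/3).
T₂/T₁ = 10908 / 3855.6 = 2.82913.
a₂ = 1e+09 · (2.82913)^(2/3) m ≈ 2e+09 m = 2 Gm.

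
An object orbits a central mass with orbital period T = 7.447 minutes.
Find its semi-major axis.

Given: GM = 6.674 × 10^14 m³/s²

Convert to SI: T = 7.447 minutes = 446.82 s.
Invert Kepler's third law: a = (GM · T² / (4π²))^(1/3).
Substituting T = 446.82 s and GM = 6.674e+14 m³/s²:
a = (6.674e+14 · (446.82)² / (4π²))^(1/3) m
a ≈ 1.5e+06 m = 1.5 Mm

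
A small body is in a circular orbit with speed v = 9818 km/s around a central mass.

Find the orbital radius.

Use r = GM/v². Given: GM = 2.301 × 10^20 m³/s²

Convert to SI: v = 9818 km/s = 9.818e+06 m/s.
For a circular orbit, v² = GM / r, so r = GM / v².
r = 2.301e+20 / (9.818e+06)² m ≈ 2.387e+06 m = 2.387 Mm.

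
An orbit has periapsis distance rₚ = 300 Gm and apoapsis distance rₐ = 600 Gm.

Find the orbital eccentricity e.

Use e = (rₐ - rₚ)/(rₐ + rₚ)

Convert to SI: rₚ = 300 Gm = 3e+11 m; rₐ = 600 Gm = 6e+11 m.
e = (rₐ − rₚ) / (rₐ + rₚ).
e = (6e+11 − 3e+11) / (6e+11 + 3e+11) = 3e+11 / 9e+11 ≈ 0.3333.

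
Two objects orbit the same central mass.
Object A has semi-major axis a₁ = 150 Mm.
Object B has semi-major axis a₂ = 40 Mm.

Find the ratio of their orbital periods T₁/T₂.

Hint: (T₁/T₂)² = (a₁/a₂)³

Convert to SI: a₁ = 150 Mm = 1.5e+08 m; a₂ = 40 Mm = 4e+07 m.
From Kepler's third law, (T₁/T₂)² = (a₁/a₂)³, so T₁/T₂ = (a₁/a₂)^(3/2).
a₁/a₂ = 1.5e+08 / 4e+07 = 3.75.
T₁/T₂ = (3.75)^(3/2) ≈ 7.262.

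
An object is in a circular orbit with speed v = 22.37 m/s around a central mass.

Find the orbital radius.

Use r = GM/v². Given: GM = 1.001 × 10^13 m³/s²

For a circular orbit, v² = GM / r, so r = GM / v².
r = 1.001e+13 / (22.37)² m ≈ 2e+10 m = 20 Gm.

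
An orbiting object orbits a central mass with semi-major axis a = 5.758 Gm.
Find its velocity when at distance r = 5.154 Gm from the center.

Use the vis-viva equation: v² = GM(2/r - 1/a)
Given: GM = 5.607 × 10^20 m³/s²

Convert to SI: a = 5.758 Gm = 5.758e+09 m; r = 5.154 Gm = 5.154e+09 m.
Vis-viva: v = √(GM · (2/r − 1/a)).
2/r − 1/a = 2/5.154e+09 − 1/5.758e+09 = 2.14377e-10 m⁻¹.
v = √(5.607e+20 · 2.14377e-10) m/s ≈ 3.467e+05 m/s = 346.7 km/s.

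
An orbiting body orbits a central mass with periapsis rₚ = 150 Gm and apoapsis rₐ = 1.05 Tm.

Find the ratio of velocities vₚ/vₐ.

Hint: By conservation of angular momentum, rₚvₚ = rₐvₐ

Convert to SI: rₚ = 150 Gm = 1.5e+11 m; rₐ = 1.05 Tm = 1.05e+12 m.
Conservation of angular momentum gives rₚvₚ = rₐvₐ, so vₚ/vₐ = rₐ/rₚ.
vₚ/vₐ = 1.05e+12 / 1.5e+11 ≈ 7.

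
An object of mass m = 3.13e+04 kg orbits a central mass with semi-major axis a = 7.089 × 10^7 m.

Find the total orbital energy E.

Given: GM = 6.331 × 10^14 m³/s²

E = −GMm / (2a).
E = −6.331e+14 · 3.13e+04 / (2 · 7.089e+07) J ≈ -1.398e+11 J = -139.8 GJ.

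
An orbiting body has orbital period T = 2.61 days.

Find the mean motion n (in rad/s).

Convert to SI: T = 2.61 days = 225504 s.
n = 2π / T.
n = 2π / 225504 s ≈ 2.786e-05 rad/s.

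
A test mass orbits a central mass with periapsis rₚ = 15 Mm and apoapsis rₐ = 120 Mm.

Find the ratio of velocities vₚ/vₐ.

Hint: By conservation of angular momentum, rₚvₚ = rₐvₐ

Convert to SI: rₚ = 15 Mm = 1.5e+07 m; rₐ = 120 Mm = 1.2e+08 m.
Conservation of angular momentum gives rₚvₚ = rₐvₐ, so vₚ/vₐ = rₐ/rₚ.
vₚ/vₐ = 1.2e+08 / 1.5e+07 ≈ 8.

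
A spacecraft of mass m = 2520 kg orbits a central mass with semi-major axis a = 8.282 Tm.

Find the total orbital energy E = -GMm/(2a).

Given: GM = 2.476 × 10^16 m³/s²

Convert to SI: a = 8.282 Tm = 8.282e+12 m.
E = −GMm / (2a).
E = −2.476e+16 · 2520 / (2 · 8.282e+12) J ≈ -3.767e+06 J = -3.767 MJ.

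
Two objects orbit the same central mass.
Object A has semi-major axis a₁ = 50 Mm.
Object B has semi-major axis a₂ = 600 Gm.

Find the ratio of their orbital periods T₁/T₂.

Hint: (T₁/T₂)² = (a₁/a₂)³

Convert to SI: a₁ = 50 Mm = 5e+07 m; a₂ = 600 Gm = 6e+11 m.
From Kepler's third law, (T₁/T₂)² = (a₁/a₂)³, so T₁/T₂ = (a₁/a₂)^(3/2).
a₁/a₂ = 5e+07 / 6e+11 = 8.33333e-05.
T₁/T₂ = (8.33333e-05)^(3/2) ≈ 7.607e-07.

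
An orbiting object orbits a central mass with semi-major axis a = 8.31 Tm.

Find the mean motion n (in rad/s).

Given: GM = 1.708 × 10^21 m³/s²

Convert to SI: a = 8.31 Tm = 8.31e+12 m.
n = √(GM / a³).
n = √(1.708e+21 / (8.31e+12)³) rad/s ≈ 1.725e-09 rad/s.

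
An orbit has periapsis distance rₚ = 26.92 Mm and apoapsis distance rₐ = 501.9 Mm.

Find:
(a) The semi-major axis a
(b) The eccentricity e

Convert to SI: rₚ = 26.92 Mm = 2.692e+07 m; rₐ = 501.9 Mm = 5.019e+08 m.
(a) a = (rₚ + rₐ) / 2 = (2.692e+07 + 5.019e+08) / 2 ≈ 2.644e+08 m = 264.4 Mm.
(b) e = (rₐ − rₚ) / (rₐ + rₚ) = (5.019e+08 − 2.692e+07) / (5.019e+08 + 2.692e+07) ≈ 0.8982.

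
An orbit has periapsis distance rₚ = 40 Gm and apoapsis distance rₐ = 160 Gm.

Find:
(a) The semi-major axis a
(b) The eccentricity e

Convert to SI: rₚ = 40 Gm = 4e+10 m; rₐ = 160 Gm = 1.6e+11 m.
(a) a = (rₚ + rₐ) / 2 = (4e+10 + 1.6e+11) / 2 ≈ 1e+11 m = 100 Gm.
(b) e = (rₐ − rₚ) / (rₐ + rₚ) = (1.6e+11 − 4e+10) / (1.6e+11 + 4e+10) ≈ 0.6.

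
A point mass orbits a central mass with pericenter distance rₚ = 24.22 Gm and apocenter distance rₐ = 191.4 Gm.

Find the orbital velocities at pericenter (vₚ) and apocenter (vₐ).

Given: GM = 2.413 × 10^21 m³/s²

Convert to SI: rₚ = 24.22 Gm = 2.422e+10 m; rₐ = 191.4 Gm = 1.914e+11 m.
Use the vis-viva equation v² = GM(2/r − 1/a) with a = (rₚ + rₐ)/2 = (2.422e+10 + 1.914e+11)/2 = 1.0781e+11 m.
vₚ = √(GM · (2/rₚ − 1/a)) = √(2.413e+21 · (2/2.422e+10 − 1/1.0781e+11)) m/s ≈ 4.206e+05 m/s = 420.6 km/s.
vₐ = √(GM · (2/rₐ − 1/a)) = √(2.413e+21 · (2/1.914e+11 − 1/1.0781e+11)) m/s ≈ 5.322e+04 m/s = 53.22 km/s.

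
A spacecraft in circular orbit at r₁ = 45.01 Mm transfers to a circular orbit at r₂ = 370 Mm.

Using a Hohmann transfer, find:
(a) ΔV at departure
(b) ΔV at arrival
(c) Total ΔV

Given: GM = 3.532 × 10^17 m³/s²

Convert to SI: r₁ = 45.01 Mm = 4.501e+07 m; r₂ = 370 Mm = 3.7e+08 m.
Transfer semi-major axis: a_t = (r₁ + r₂)/2 = (4.501e+07 + 3.7e+08)/2 = 2.07505e+08 m.
Circular speeds: v₁ = √(GM/r₁) = 88584.1 m/s, v₂ = √(GM/r₂) = 30896.5 m/s.
Transfer speeds (vis-viva v² = GM(2/r − 1/a_t)): v₁ᵗ = 118288 m/s, v₂ᵗ = 14389.6 m/s.
(a) ΔV₁ = |v₁ᵗ − v₁| ≈ 2.97e+04 m/s = 29.7 km/s.
(b) ΔV₂ = |v₂ − v₂ᵗ| ≈ 1.651e+04 m/s = 16.51 km/s.
(c) ΔV_total = ΔV₁ + ΔV₂ ≈ 4.621e+04 m/s = 46.21 km/s.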